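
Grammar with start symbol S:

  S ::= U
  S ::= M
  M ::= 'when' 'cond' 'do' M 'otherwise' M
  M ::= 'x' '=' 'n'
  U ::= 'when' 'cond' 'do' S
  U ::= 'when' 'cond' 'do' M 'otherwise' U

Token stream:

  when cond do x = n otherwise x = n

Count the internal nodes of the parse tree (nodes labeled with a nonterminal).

4

[S [M when cond do [M x = n] otherwise [M x = n]]]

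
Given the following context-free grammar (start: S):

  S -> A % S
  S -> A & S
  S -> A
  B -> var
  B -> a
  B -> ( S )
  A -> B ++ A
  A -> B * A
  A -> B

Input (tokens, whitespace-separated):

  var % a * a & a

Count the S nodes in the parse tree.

3

[S [A [B var]] % [S [A [B a] * [A [B a]]] & [S [A [B a]]]]]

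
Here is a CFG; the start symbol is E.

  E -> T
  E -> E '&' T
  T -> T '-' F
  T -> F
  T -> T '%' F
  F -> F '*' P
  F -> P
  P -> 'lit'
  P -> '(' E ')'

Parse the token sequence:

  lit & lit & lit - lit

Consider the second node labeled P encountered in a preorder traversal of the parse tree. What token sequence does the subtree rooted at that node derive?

lit

[E [E [E [T [F [P lit]]]] & [T [F [P lit]]]] & [T [T [F [P lit]]] - [F [P lit]]]]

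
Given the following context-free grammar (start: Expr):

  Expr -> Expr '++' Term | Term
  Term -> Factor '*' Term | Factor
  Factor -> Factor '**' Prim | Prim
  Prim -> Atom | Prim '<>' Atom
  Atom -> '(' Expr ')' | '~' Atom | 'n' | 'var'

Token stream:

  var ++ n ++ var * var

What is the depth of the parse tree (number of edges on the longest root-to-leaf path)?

7

[Expr [Expr [Expr [Term [Factor [Prim [Atom var]]]]] ++ [Term [Factor [Prim [Atom n]]]]] ++ [Term [Factor [Prim [Atom var]]] * [Term [Factor [Prim [Atom var]]]]]]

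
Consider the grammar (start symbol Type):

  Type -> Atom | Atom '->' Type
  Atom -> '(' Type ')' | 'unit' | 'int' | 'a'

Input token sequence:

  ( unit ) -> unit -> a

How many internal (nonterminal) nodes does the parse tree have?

8

[Type [Atom ( [Type [Atom unit]] )] -> [Type [Atom unit] -> [Type [Atom a]]]]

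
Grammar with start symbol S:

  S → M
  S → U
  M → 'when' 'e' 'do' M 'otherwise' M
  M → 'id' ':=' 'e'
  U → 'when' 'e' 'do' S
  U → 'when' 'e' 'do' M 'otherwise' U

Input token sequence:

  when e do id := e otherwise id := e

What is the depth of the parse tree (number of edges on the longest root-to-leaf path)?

3

[S [M when e do [M id := e] otherwise [M id := e]]]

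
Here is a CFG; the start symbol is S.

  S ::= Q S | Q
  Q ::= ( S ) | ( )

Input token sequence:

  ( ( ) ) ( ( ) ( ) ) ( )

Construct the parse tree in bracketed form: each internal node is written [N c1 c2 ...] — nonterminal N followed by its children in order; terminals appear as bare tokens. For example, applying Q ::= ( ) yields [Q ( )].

S
Q S
( S ) S
( Q ) S
( ( ) ) S
( ( ) ) Q S
( ( ) ) ( S ) S
( ( ) ) ( Q S ) S
( ( ) ) ( ( ) S ) S
( ( ) ) ( ( ) Q ) S
( ( ) ) ( ( ) ( ) ) S
( ( ) ) ( ( ) ( ) ) Q
( ( ) ) ( ( ) ( ) ) ( )

[S [Q ( [S [Q ( )]] )] [S [Q ( [S [Q ( )] [S [Q ( )]]] )] [S [Q ( )]]]]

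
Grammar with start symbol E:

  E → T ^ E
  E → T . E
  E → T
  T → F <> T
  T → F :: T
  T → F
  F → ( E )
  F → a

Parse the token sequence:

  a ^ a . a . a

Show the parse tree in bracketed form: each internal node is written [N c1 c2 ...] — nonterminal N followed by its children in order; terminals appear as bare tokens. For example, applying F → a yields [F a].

E
T ^ E
F ^ E
a ^ E
a ^ T . E
a ^ F . E
a ^ a . E
a ^ a . T . E
a ^ a . F . E
a ^ a . a . E
a ^ a . a . T
a ^ a . a . F
a ^ a . a . a

[E [T [F a]] ^ [E [T [F a]] . [E [T [F a]] . [E [T [F a]]]]]]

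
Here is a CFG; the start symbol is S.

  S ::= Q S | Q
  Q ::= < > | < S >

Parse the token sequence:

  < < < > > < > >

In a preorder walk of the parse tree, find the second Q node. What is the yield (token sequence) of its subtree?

< < > >

[S [Q < [S [Q < [S [Q < >]] >] [S [Q < >]]] >]]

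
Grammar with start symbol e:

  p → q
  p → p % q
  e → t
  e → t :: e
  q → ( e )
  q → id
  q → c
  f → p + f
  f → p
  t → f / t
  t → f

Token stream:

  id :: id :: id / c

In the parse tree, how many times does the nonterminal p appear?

[e [t [f [p [q id]]]] :: [e [t [f [p [q id]]]] :: [e [t [f [p [q id]]] / [t [f [p [q c]]]]]]]]

4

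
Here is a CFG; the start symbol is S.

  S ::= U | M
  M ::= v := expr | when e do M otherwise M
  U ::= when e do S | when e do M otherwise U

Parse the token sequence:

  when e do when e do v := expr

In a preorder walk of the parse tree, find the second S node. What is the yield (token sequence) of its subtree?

when e do v := expr

[S [U when e do [S [U when e do [S [M v := expr]]]]]]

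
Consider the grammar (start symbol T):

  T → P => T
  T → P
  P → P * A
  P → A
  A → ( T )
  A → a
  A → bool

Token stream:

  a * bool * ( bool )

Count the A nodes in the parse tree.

4

[T [P [P [P [A a]] * [A bool]] * [A ( [T [P [A bool]]] )]]]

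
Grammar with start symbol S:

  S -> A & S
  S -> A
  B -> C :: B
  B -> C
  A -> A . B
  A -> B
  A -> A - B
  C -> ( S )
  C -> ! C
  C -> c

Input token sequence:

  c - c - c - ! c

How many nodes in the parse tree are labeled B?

4

[S [A [A [A [A [B [C c]]] - [B [C c]]] - [B [C c]]] - [B [C ! [C c]]]]]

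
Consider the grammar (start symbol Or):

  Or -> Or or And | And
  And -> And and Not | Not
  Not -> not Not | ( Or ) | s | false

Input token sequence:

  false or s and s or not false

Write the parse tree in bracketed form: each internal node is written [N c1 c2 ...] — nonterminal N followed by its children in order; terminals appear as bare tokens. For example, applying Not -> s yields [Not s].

[Or [Or [Or [And [Not false]]] or [And [And [Not s]] and [Not s]]] or [And [Not not [Not false]]]]

Or
Or or And
Or or And or And
And or And or And
Not or And or And
false or And or And
false or And and Not or And
false or Not and Not or And
false or s and Not or And
false or s and s or And
false or s and s or Not
false or s and s or not Not
false or s and s or not false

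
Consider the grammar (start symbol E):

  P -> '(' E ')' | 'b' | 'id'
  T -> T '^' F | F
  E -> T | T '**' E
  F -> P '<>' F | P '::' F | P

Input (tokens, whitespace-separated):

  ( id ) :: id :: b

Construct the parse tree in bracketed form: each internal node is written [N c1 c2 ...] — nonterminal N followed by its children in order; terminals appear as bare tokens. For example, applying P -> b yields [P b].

E
T
F
P :: F
( E ) :: F
( T ) :: F
( F ) :: F
( P ) :: F
( id ) :: F
( id ) :: P :: F
( id ) :: id :: F
( id ) :: id :: P
( id ) :: id :: b

[E [T [F [P ( [E [T [F [P id]]]] )] :: [F [P id] :: [F [P b]]]]]]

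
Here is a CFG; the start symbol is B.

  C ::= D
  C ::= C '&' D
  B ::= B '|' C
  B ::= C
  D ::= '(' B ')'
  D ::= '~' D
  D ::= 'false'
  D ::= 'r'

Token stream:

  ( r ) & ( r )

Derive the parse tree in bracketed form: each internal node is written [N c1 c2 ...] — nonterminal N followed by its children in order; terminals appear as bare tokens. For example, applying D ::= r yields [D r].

[B [C [C [D ( [B [C [D r]]] )]] & [D ( [B [C [D r]]] )]]]

B
C
C & D
D & D
( B ) & D
( C ) & D
( D ) & D
( r ) & D
( r ) & ( B )
( r ) & ( C )
( r ) & ( D )
( r ) & ( r )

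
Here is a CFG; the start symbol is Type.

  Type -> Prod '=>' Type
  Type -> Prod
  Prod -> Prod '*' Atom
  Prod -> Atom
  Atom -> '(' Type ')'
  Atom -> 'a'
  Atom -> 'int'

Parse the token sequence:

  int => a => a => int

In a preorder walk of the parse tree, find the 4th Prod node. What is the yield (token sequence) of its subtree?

int

[Type [Prod [Atom int]] => [Type [Prod [Atom a]] => [Type [Prod [Atom a]] => [Type [Prod [Atom int]]]]]]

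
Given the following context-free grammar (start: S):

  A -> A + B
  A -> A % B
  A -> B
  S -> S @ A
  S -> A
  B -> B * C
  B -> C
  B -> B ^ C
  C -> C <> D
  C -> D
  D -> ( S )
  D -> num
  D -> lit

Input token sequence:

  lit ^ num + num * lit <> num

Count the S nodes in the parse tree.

[S [A [A [B [B [C [D lit]]] ^ [C [D num]]]] + [B [B [C [D num]]] * [C [C [D lit]] <> [D num]]]]]

1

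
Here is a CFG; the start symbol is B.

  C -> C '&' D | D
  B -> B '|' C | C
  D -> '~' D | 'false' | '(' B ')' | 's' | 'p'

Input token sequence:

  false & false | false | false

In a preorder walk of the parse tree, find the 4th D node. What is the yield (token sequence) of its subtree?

[B [B [B [C [C [D false]] & [D false]]] | [C [D false]]] | [C [D false]]]

false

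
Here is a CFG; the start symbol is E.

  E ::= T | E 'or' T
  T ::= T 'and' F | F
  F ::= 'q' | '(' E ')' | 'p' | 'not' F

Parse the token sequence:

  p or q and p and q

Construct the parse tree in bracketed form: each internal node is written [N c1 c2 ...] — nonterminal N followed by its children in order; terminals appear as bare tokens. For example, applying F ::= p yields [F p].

E
E or T
T or T
F or T
p or T
p or T and F
p or T and F and F
p or F and F and F
p or q and F and F
p or q and p and F
p or q and p and q

[E [E [T [F p]]] or [T [T [T [F q]] and [F p]] and [F q]]]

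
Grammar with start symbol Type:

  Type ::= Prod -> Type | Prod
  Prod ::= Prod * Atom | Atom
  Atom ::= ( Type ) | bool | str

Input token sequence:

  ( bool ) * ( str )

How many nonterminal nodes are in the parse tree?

[Type [Prod [Prod [Atom ( [Type [Prod [Atom bool]]] )]] * [Atom ( [Type [Prod [Atom str]]] )]]]

11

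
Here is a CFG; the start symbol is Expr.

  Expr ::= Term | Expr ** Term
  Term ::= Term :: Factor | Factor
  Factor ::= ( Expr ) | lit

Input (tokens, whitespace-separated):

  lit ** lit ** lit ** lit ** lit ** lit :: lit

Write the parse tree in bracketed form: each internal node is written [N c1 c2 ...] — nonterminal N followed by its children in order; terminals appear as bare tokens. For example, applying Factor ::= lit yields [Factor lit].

[Expr [Expr [Expr [Expr [Expr [Expr [Term [Factor lit]]] ** [Term [Factor lit]]] ** [Term [Factor lit]]] ** [Term [Factor lit]]] ** [Term [Factor lit]]] ** [Term [Term [Factor lit]] :: [Factor lit]]]

Expr
Expr ** Term
Expr ** Term ** Term
Expr ** Term ** Term ** Term
Expr ** Term ** Term ** Term ** Term
Expr ** Term ** Term ** Term ** Term ** Term
Term ** Term ** Term ** Term ** Term ** Term
Factor ** Term ** Term ** Term ** Term ** Term
lit ** Term ** Term ** Term ** Term ** Term
lit ** Factor ** Term ** Term ** Term ** Term
lit ** lit ** Term ** Term ** Term ** Term
lit ** lit ** Factor ** Term ** Term ** Term
lit ** lit ** lit ** Term ** Term ** Term
lit ** lit ** lit ** Factor ** Term ** Term
lit ** lit ** lit ** lit ** Term ** Term
lit ** lit ** lit ** lit ** Factor ** Term
lit ** lit ** lit ** lit ** lit ** Term
lit ** lit ** lit ** lit ** lit ** Term :: Factor
lit ** lit ** lit ** lit ** lit ** Factor :: Factor
lit ** lit ** lit ** lit ** lit ** lit :: Factor
lit ** lit ** lit ** lit ** lit ** lit :: lit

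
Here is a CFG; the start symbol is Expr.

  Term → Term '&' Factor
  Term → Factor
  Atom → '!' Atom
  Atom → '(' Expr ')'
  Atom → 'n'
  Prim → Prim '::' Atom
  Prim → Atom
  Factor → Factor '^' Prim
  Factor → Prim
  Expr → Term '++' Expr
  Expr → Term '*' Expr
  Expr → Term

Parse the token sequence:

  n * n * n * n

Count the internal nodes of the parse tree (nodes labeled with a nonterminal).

[Expr [Term [Factor [Prim [Atom n]]]] * [Expr [Term [Factor [Prim [Atom n]]]] * [Expr [Term [Factor [Prim [Atom n]]]] * [Expr [Term [Factor [Prim [Atom n]]]]]]]]

20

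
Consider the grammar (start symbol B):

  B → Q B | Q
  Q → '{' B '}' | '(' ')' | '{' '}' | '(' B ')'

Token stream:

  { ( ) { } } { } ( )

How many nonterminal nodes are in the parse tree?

[B [Q { [B [Q ( )] [B [Q { }]]] }] [B [Q { }] [B [Q ( )]]]]

10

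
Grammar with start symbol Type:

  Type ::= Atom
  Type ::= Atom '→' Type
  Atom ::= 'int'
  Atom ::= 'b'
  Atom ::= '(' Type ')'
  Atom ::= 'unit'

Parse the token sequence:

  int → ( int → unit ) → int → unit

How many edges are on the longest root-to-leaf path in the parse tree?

[Type [Atom int] → [Type [Atom ( [Type [Atom int] → [Type [Atom unit]]] )] → [Type [Atom int] → [Type [Atom unit]]]]]

6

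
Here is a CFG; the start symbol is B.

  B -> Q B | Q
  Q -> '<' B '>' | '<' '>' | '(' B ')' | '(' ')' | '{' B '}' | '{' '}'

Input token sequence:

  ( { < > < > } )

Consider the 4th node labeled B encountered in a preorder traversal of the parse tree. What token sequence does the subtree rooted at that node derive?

< >

[B [Q ( [B [Q { [B [Q < >] [B [Q < >]]] }]] )]]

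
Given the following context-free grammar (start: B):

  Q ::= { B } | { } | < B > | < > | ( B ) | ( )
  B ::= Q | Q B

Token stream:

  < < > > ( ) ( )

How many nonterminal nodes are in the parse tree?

8

[B [Q < [B [Q < >]] >] [B [Q ( )] [B [Q ( )]]]]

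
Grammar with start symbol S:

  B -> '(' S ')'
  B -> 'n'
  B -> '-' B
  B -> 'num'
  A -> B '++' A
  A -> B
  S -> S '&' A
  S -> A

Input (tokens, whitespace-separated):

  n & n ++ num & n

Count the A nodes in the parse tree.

[S [S [S [A [B n]]] & [A [B n] ++ [A [B num]]]] & [A [B n]]]

4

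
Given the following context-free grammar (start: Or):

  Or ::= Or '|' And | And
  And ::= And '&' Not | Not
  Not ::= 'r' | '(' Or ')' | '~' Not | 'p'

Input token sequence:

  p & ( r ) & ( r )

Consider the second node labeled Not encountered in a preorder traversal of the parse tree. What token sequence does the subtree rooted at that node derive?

( r )

[Or [And [And [And [Not p]] & [Not ( [Or [And [Not r]]] )]] & [Not ( [Or [And [Not r]]] )]]]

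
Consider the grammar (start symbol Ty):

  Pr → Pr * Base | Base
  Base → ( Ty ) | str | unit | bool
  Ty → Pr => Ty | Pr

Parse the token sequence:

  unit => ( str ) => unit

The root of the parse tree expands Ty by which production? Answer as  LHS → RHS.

[Ty [Pr [Base unit]] => [Ty [Pr [Base ( [Ty [Pr [Base str]]] )]] => [Ty [Pr [Base unit]]]]]

Ty → Pr => Ty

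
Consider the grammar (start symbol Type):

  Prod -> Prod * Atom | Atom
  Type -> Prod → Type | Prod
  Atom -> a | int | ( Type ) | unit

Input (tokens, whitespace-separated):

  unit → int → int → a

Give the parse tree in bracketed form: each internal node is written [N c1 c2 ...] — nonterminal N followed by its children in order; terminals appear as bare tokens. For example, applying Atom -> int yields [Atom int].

[Type [Prod [Atom unit]] → [Type [Prod [Atom int]] → [Type [Prod [Atom int]] → [Type [Prod [Atom a]]]]]]

Type
Prod → Type
Atom → Type
unit → Type
unit → Prod → Type
unit → Atom → Type
unit → int → Type
unit → int → Prod → Type
unit → int → Atom → Type
unit → int → int → Type
unit → int → int → Prod
unit → int → int → Atom
unit → int → int → a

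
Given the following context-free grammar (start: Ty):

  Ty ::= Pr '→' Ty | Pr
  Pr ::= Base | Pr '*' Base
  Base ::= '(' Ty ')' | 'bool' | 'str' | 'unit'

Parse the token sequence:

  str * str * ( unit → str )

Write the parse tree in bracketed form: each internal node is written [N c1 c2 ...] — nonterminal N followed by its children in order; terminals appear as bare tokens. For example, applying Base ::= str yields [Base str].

Ty
Pr
Pr * Base
Pr * Base * Base
Base * Base * Base
str * Base * Base
str * str * Base
str * str * ( Ty )
str * str * ( Pr → Ty )
str * str * ( Base → Ty )
str * str * ( unit → Ty )
str * str * ( unit → Pr )
str * str * ( unit → Base )
str * str * ( unit → str )

[Ty [Pr [Pr [Pr [Base str]] * [Base str]] * [Base ( [Ty [Pr [Base unit]] → [Ty [Pr [Base str]]]] )]]]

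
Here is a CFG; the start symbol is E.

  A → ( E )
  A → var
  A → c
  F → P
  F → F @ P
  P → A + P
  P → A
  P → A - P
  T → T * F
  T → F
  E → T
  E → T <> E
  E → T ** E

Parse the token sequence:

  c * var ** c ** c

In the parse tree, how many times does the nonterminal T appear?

[E [T [T [F [P [A c]]]] * [F [P [A var]]]] ** [E [T [F [P [A c]]]] ** [E [T [F [P [A c]]]]]]]

4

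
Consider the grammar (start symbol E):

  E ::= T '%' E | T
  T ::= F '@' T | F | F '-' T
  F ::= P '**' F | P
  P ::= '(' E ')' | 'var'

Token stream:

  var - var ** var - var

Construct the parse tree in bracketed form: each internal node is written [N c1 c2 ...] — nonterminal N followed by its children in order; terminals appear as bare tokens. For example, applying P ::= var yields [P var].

E
T
F - T
P - T
var - T
var - F - T
var - P ** F - T
var - var ** F - T
var - var ** P - T
var - var ** var - T
var - var ** var - F
var - var ** var - P
var - var ** var - var

[E [T [F [P var]] - [T [F [P var] ** [F [P var]]] - [T [F [P var]]]]]]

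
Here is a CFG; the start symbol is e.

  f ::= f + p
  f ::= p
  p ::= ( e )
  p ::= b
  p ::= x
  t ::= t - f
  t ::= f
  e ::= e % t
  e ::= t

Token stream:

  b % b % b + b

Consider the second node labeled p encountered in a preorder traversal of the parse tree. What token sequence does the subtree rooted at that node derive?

[e [e [e [t [f [p b]]]] % [t [f [p b]]]] % [t [f [f [p b]] + [p b]]]]

b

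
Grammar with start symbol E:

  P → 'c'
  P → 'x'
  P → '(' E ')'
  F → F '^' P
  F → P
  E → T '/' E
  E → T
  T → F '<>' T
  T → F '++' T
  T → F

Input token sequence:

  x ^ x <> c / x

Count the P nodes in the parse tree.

4

[E [T [F [F [P x]] ^ [P x]] <> [T [F [P c]]]] / [E [T [F [P x]]]]]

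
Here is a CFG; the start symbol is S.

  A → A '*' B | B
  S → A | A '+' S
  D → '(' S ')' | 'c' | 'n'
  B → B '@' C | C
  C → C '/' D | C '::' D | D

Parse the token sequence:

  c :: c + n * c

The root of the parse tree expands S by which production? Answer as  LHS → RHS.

S → A '+' S

[S [A [B [C [C [D c]] :: [D c]]]] + [S [A [A [B [C [D n]]]] * [B [C [D c]]]]]]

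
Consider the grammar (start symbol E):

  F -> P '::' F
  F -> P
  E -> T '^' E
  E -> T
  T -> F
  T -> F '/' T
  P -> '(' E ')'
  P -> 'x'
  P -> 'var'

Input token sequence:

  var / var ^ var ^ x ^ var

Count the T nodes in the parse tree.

5

[E [T [F [P var]] / [T [F [P var]]]] ^ [E [T [F [P var]]] ^ [E [T [F [P x]]] ^ [E [T [F [P var]]]]]]]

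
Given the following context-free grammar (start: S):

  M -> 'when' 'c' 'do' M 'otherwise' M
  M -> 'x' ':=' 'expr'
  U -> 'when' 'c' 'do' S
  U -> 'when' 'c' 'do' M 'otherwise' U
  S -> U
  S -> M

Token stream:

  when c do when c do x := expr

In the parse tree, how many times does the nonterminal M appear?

1

[S [U when c do [S [U when c do [S [M x := expr]]]]]]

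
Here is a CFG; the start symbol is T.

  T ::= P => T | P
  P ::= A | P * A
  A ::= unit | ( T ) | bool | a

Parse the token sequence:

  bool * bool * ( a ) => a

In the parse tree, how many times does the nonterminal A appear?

[T [P [P [P [A bool]] * [A bool]] * [A ( [T [P [A a]]] )]] => [T [P [A a]]]]

5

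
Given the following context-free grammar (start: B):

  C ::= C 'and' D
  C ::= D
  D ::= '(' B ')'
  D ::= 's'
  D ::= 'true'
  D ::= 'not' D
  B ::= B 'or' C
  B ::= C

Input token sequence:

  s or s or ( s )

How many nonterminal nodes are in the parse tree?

[B [B [B [C [D s]]] or [C [D s]]] or [C [D ( [B [C [D s]]] )]]]

12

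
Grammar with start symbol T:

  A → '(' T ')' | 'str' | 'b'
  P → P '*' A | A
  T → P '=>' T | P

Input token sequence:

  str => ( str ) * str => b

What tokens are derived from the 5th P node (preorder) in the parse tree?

[T [P [A str]] => [T [P [P [A ( [T [P [A str]]] )]] * [A str]] => [T [P [A b]]]]]

b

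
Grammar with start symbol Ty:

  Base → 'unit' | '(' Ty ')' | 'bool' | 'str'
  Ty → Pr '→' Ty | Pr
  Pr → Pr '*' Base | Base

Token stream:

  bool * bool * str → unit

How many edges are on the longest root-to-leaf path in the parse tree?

5

[Ty [Pr [Pr [Pr [Base bool]] * [Base bool]] * [Base str]] → [Ty [Pr [Base unit]]]]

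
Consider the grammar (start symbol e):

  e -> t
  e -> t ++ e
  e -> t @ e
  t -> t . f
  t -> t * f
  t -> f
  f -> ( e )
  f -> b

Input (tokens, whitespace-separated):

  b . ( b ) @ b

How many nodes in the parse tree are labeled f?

[e [t [t [f b]] . [f ( [e [t [f b]]] )]] @ [e [t [f b]]]]

4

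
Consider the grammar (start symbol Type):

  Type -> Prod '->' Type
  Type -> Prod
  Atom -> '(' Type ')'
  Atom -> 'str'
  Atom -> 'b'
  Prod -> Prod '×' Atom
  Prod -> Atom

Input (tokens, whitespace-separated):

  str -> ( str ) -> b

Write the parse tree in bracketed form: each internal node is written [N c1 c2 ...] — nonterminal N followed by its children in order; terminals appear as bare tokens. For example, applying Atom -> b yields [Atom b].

Type
Prod -> Type
Atom -> Type
str -> Type
str -> Prod -> Type
str -> Atom -> Type
str -> ( Type ) -> Type
str -> ( Prod ) -> Type
str -> ( Atom ) -> Type
str -> ( str ) -> Type
str -> ( str ) -> Prod
str -> ( str ) -> Atom
str -> ( str ) -> b

[Type [Prod [Atom str]] -> [Type [Prod [Atom ( [Type [Prod [Atom str]]] )]] -> [Type [Prod [Atom b]]]]]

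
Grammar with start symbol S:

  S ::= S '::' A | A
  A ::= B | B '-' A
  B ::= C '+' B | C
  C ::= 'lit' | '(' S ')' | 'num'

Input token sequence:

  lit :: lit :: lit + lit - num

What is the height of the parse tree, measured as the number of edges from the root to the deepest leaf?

6

[S [S [S [A [B [C lit]]]] :: [A [B [C lit]]]] :: [A [B [C lit] + [B [C lit]]] - [A [B [C num]]]]]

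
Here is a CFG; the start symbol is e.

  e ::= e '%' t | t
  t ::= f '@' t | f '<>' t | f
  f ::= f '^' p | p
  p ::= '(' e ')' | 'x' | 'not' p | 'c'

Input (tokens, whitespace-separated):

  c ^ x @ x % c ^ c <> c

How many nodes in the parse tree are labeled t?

4

[e [e [t [f [f [p c]] ^ [p x]] @ [t [f [p x]]]]] % [t [f [f [p c]] ^ [p c]] <> [t [f [p c]]]]]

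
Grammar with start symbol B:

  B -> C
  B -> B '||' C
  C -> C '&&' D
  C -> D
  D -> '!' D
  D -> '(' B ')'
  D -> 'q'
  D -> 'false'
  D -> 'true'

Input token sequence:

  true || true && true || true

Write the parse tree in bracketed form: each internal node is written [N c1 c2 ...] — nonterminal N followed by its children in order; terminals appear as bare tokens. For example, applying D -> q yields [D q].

B
B || C
B || C || C
C || C || C
D || C || C
true || C || C
true || C && D || C
true || D && D || C
true || true && D || C
true || true && true || C
true || true && true || D
true || true && true || true

[B [B [B [C [D true]]] || [C [C [D true]] && [D true]]] || [C [D true]]]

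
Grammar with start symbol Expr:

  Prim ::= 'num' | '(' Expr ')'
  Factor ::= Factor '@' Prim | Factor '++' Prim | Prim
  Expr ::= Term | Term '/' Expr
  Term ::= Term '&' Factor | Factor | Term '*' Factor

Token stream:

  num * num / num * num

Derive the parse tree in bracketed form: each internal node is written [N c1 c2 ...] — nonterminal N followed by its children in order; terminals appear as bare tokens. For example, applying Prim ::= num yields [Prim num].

Expr
Term / Expr
Term * Factor / Expr
Factor * Factor / Expr
Prim * Factor / Expr
num * Factor / Expr
num * Prim / Expr
num * num / Expr
num * num / Term
num * num / Term * Factor
num * num / Factor * Factor
num * num / Prim * Factor
num * num / num * Factor
num * num / num * Prim
num * num / num * num

[Expr [Term [Term [Factor [Prim num]]] * [Factor [Prim num]]] / [Expr [Term [Term [Factor [Prim num]]] * [Factor [Prim num]]]]]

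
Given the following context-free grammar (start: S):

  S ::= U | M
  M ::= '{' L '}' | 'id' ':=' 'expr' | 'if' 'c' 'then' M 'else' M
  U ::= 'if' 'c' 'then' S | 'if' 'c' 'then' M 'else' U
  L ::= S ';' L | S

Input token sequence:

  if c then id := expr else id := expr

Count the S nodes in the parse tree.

[S [M if c then [M id := expr] else [M id := expr]]]

1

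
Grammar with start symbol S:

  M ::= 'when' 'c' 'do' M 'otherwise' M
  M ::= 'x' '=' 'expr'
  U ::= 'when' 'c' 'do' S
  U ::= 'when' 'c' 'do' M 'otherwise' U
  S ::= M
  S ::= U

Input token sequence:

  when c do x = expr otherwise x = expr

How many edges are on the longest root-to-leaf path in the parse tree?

[S [M when c do [M x = expr] otherwise [M x = expr]]]

3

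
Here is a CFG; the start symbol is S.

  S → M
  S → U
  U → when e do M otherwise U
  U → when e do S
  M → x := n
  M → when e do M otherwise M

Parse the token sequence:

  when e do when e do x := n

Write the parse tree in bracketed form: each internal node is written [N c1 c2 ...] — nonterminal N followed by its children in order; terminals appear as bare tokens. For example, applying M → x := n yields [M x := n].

[S [U when e do [S [U when e do [S [M x := n]]]]]]

S
U
when e do S
when e do U
when e do when e do S
when e do when e do M
when e do when e do x := n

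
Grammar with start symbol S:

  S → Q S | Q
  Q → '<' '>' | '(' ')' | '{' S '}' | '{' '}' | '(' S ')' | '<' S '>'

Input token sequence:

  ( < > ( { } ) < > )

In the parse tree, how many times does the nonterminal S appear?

5

[S [Q ( [S [Q < >] [S [Q ( [S [Q { }]] )] [S [Q < >]]]] )]]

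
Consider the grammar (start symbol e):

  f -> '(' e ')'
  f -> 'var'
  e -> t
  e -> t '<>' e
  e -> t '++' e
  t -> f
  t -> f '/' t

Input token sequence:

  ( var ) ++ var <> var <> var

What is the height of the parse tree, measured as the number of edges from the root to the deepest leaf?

6

[e [t [f ( [e [t [f var]]] )]] ++ [e [t [f var]] <> [e [t [f var]] <> [e [t [f var]]]]]]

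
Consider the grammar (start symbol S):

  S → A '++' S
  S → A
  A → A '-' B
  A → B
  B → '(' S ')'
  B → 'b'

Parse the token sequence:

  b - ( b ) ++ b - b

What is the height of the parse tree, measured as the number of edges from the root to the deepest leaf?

[S [A [A [B b]] - [B ( [S [A [B b]]] )]] ++ [S [A [A [B b]] - [B b]]]]

6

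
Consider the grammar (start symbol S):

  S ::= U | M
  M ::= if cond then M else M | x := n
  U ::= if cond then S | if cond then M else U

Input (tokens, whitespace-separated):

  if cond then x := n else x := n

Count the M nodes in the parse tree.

[S [M if cond then [M x := n] else [M x := n]]]

3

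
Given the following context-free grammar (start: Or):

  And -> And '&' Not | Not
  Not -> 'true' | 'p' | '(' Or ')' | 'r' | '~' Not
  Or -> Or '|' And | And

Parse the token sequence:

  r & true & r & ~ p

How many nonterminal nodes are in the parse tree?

[Or [And [And [And [And [Not r]] & [Not true]] & [Not r]] & [Not ~ [Not p]]]]

10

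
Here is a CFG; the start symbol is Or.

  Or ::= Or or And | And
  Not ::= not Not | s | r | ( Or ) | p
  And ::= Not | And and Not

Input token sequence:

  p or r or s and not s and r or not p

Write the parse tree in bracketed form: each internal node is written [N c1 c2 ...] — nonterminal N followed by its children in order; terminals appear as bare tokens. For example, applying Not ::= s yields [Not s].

Or
Or or And
Or or And or And
Or or And or And or And
And or And or And or And
Not or And or And or And
p or And or And or And
p or Not or And or And
p or r or And or And
p or r or And and Not or And
p or r or And and Not and Not or And
p or r or Not and Not and Not or And
p or r or s and Not and Not or And
p or r or s and not Not and Not or And
p or r or s and not s and Not or And
p or r or s and not s and r or And
p or r or s and not s and r or Not
p or r or s and not s and r or not Not
p or r or s and not s and r or not p

[Or [Or [Or [Or [And [Not p]]] or [And [Not r]]] or [And [And [And [Not s]] and [Not not [Not s]]] and [Not r]]] or [And [Not not [Not p]]]]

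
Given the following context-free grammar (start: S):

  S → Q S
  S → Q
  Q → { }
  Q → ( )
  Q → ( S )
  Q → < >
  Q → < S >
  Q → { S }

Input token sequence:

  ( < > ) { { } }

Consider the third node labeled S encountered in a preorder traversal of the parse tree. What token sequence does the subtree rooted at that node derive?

[S [Q ( [S [Q < >]] )] [S [Q { [S [Q { }]] }]]]

{ { } }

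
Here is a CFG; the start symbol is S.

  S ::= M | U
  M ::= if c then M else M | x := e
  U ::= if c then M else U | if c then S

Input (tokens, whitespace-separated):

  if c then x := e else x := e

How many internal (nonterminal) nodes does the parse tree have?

[S [M if c then [M x := e] else [M x := e]]]

4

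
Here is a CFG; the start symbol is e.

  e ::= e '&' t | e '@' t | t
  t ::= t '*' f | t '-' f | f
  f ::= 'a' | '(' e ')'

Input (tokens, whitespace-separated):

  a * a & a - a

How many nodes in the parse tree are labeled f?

4

[e [e [t [t [f a]] * [f a]]] & [t [t [f a]] - [f a]]]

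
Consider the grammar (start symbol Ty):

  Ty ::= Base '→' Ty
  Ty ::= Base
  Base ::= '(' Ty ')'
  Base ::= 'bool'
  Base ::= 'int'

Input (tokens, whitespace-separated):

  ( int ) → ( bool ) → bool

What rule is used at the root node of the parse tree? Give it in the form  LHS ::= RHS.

[Ty [Base ( [Ty [Base int]] )] → [Ty [Base ( [Ty [Base bool]] )] → [Ty [Base bool]]]]

Ty ::= Base '→' Ty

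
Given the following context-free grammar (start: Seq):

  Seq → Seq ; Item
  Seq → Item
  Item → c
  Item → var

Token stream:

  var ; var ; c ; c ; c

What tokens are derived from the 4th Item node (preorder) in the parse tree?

[Seq [Seq [Seq [Seq [Seq [Item var]] ; [Item var]] ; [Item c]] ; [Item c]] ; [Item c]]

c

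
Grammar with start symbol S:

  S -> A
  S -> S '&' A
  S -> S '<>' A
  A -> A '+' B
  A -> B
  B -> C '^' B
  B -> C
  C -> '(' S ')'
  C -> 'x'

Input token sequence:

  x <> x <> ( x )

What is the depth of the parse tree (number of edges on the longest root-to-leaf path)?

8

[S [S [S [A [B [C x]]]] <> [A [B [C x]]]] <> [A [B [C ( [S [A [B [C x]]]] )]]]]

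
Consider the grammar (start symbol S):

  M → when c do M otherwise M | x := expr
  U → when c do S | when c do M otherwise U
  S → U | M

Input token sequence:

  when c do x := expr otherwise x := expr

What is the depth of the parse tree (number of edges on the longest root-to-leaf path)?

[S [M when c do [M x := expr] otherwise [M x := expr]]]

3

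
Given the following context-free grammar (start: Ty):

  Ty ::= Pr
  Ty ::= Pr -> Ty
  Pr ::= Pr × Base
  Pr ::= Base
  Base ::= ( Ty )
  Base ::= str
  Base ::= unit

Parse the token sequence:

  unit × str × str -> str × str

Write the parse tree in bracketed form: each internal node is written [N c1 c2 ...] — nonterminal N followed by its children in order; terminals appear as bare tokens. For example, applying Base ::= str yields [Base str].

Ty
Pr -> Ty
Pr × Base -> Ty
Pr × Base × Base -> Ty
Base × Base × Base -> Ty
unit × Base × Base -> Ty
unit × str × Base -> Ty
unit × str × str -> Ty
unit × str × str -> Pr
unit × str × str -> Pr × Base
unit × str × str -> Base × Base
unit × str × str -> str × Base
unit × str × str -> str × str

[Ty [Pr [Pr [Pr [Base unit]] × [Base str]] × [Base str]] -> [Ty [Pr [Pr [Base str]] × [Base str]]]]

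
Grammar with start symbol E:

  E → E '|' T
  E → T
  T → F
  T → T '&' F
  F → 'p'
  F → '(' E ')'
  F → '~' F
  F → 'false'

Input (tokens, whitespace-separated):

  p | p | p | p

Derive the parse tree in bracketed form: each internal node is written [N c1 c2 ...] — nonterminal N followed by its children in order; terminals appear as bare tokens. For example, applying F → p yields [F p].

E
E | T
E | T | T
E | T | T | T
T | T | T | T
F | T | T | T
p | T | T | T
p | F | T | T
p | p | T | T
p | p | F | T
p | p | p | T
p | p | p | F
p | p | p | p

[E [E [E [E [T [F p]]] | [T [F p]]] | [T [F p]]] | [T [F p]]]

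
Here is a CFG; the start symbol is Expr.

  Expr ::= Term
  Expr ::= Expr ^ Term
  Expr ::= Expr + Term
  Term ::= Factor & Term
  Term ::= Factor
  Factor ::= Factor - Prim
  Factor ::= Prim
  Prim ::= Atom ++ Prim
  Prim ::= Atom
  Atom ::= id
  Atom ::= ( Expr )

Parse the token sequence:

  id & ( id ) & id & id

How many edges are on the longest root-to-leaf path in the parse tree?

[Expr [Term [Factor [Prim [Atom id]]] & [Term [Factor [Prim [Atom ( [Expr [Term [Factor [Prim [Atom id]]]]] )]]] & [Term [Factor [Prim [Atom id]]] & [Term [Factor [Prim [Atom id]]]]]]]]

11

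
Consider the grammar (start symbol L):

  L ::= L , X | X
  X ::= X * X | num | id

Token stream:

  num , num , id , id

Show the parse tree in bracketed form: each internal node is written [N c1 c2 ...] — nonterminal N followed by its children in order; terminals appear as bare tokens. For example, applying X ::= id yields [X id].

[L [L [L [L [X num]] , [X num]] , [X id]] , [X id]]

L
L , X
L , X , X
L , X , X , X
X , X , X , X
num , X , X , X
num , num , X , X
num , num , id , X
num , num , id , id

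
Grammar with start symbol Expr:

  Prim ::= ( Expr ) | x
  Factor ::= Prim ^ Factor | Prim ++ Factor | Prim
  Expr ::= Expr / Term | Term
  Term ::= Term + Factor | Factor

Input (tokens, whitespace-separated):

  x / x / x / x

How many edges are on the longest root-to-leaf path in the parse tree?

[Expr [Expr [Expr [Expr [Term [Factor [Prim x]]]] / [Term [Factor [Prim x]]]] / [Term [Factor [Prim x]]]] / [Term [Factor [Prim x]]]]

7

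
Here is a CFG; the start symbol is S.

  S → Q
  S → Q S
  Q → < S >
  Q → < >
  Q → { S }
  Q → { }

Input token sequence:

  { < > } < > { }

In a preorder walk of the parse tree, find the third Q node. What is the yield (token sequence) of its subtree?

< >

[S [Q { [S [Q < >]] }] [S [Q < >] [S [Q { }]]]]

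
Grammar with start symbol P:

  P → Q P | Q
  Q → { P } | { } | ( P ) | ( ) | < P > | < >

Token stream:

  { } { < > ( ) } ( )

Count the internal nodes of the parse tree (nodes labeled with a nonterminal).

10

[P [Q { }] [P [Q { [P [Q < >] [P [Q ( )]]] }] [P [Q ( )]]]]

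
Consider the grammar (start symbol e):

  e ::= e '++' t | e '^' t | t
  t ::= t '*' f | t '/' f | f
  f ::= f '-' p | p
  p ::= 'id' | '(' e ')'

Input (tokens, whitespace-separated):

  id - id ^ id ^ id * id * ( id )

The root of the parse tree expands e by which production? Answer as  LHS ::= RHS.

[e [e [e [t [f [f [p id]] - [p id]]]] ^ [t [f [p id]]]] ^ [t [t [t [f [p id]]] * [f [p id]]] * [f [p ( [e [t [f [p id]]]] )]]]]

e ::= e '^' t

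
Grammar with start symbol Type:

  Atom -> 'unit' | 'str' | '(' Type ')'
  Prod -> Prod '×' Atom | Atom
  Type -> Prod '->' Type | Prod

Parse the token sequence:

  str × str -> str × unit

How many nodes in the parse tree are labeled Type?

[Type [Prod [Prod [Atom str]] × [Atom str]] -> [Type [Prod [Prod [Atom str]] × [Atom unit]]]]

2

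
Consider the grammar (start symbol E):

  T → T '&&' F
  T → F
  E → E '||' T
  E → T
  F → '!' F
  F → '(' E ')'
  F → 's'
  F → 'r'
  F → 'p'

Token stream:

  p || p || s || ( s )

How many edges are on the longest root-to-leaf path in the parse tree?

6

[E [E [E [E [T [F p]]] || [T [F p]]] || [T [F s]]] || [T [F ( [E [T [F s]]] )]]]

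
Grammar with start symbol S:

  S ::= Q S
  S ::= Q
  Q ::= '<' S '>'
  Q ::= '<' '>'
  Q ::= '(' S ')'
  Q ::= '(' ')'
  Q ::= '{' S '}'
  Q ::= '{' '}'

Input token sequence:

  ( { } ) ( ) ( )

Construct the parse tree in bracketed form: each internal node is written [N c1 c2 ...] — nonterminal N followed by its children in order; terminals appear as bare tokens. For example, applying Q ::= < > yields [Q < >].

[S [Q ( [S [Q { }]] )] [S [Q ( )] [S [Q ( )]]]]

S
Q S
( S ) S
( Q ) S
( { } ) S
( { } ) Q S
( { } ) ( ) S
( { } ) ( ) Q
( { } ) ( ) ( )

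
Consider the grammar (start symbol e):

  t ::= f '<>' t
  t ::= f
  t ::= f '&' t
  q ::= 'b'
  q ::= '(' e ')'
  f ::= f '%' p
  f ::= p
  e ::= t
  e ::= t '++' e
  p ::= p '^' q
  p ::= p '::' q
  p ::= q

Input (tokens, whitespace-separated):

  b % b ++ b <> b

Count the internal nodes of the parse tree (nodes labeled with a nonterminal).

[e [t [f [f [p [q b]]] % [p [q b]]]] ++ [e [t [f [p [q b]]] <> [t [f [p [q b]]]]]]]

17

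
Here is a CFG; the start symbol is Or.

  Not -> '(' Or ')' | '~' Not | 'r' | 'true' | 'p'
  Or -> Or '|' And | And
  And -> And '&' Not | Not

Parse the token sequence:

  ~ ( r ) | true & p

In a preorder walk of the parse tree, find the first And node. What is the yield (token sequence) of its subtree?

~ ( r )

[Or [Or [And [Not ~ [Not ( [Or [And [Not r]]] )]]]] | [And [And [Not true]] & [Not p]]]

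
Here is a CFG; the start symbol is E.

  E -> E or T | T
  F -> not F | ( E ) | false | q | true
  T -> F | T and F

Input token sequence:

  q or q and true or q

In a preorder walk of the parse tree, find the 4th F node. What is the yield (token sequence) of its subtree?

q

[E [E [E [T [F q]]] or [T [T [F q]] and [F true]]] or [T [F q]]]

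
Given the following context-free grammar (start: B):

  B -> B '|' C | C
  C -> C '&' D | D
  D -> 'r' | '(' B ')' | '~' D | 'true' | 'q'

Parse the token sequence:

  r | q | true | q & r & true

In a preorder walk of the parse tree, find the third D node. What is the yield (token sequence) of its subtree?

true

[B [B [B [B [C [D r]]] | [C [D q]]] | [C [D true]]] | [C [C [C [D q]] & [D r]] & [D true]]]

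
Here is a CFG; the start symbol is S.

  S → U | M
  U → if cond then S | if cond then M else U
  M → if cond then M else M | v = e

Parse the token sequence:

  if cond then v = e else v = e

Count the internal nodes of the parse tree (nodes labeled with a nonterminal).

[S [M if cond then [M v = e] else [M v = e]]]

4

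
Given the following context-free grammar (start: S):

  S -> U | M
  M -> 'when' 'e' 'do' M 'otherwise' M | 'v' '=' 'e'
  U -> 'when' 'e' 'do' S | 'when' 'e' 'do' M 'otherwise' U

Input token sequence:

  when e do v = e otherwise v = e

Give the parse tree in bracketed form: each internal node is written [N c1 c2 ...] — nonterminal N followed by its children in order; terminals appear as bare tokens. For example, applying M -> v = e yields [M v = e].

S
M
when e do M otherwise M
when e do v = e otherwise M
when e do v = e otherwise v = e

[S [M when e do [M v = e] otherwise [M v = e]]]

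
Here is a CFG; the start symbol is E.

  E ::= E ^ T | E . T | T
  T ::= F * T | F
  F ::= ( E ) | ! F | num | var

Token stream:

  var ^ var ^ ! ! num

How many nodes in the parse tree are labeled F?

[E [E [E [T [F var]]] ^ [T [F var]]] ^ [T [F ! [F ! [F num]]]]]

5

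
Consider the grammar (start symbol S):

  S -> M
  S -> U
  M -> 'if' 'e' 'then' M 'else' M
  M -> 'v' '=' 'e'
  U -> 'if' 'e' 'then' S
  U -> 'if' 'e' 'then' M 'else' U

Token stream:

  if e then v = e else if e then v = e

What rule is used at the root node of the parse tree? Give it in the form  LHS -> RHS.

[S [U if e then [M v = e] else [U if e then [S [M v = e]]]]]

S -> U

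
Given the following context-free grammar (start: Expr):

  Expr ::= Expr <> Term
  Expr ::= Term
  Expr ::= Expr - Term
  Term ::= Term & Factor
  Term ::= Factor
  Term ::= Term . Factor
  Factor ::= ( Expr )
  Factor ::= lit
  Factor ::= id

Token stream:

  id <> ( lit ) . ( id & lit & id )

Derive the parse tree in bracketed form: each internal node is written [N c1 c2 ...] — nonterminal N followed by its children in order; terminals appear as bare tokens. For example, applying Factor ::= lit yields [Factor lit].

Expr
Expr <> Term
Term <> Term
Factor <> Term
id <> Term
id <> Term . Factor
id <> Factor . Factor
id <> ( Expr ) . Factor
id <> ( Term ) . Factor
id <> ( Factor ) . Factor
id <> ( lit ) . Factor
id <> ( lit ) . ( Expr )
id <> ( lit ) . ( Term )
id <> ( lit ) . ( Term & Factor )
id <> ( lit ) . ( Term & Factor & Factor )
id <> ( lit ) . ( Factor & Factor & Factor )
id <> ( lit ) . ( id & Factor & Factor )
id <> ( lit ) . ( id & lit & Factor )
id <> ( lit ) . ( id & lit & id )

[Expr [Expr [Term [Factor id]]] <> [Term [Term [Factor ( [Expr [Term [Factor lit]]] )]] . [Factor ( [Expr [Term [Term [Term [Factor id]] & [Factor lit]] & [Factor id]]] )]]]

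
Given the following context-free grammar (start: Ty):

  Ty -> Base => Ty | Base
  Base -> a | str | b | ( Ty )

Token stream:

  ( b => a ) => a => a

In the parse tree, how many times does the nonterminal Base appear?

[Ty [Base ( [Ty [Base b] => [Ty [Base a]]] )] => [Ty [Base a] => [Ty [Base a]]]]

5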